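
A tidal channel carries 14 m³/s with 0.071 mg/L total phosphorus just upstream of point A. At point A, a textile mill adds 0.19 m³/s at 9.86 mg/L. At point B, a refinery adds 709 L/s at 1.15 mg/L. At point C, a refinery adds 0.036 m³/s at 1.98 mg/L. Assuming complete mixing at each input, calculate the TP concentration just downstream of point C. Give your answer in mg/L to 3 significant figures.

0.251 mg/L

After input A: C = (14·0.071 + 0.19·9.86) / 14.19 = 0.2021 mg/L.
709 L/s = 0.709 m³/s.
After input B: C = (14.19·0.2021 + 0.709·1.15) / 14.9 = 0.2472 mg/L.
After input C: C = (14.9·0.2472 + 0.036·1.98) / 14.93 = 0.2514 mg/L.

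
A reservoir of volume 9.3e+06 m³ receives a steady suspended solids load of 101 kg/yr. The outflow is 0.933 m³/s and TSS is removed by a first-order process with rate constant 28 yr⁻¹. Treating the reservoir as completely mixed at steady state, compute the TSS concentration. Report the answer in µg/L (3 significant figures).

Outflow Q = 0.933 m³/s × 3.156e+07 s/yr = 2.944e+07 m³/yr.
Steady-state CSTR mass balance: W = Q·C + k·V·C, so C = W/(Q + kV).
Q + kV = 2.944e+07 + 28·9.3e+06 = 2.898e+08 m³/yr.
C = 101/2.898e+08 = 3.485e-07 kg/m³ = 0.0003485 mg/L = 0.3485 µg/L.

0.348 µg/L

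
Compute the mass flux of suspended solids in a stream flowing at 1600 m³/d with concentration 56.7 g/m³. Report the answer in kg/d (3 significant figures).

90.7 kg/d

1600 m³/d = 0.01852 m³/s.
Mass flux = Q·C = 0.01852 m³/s × 56.7 g/m³ = 1.05 g/s.
= 1.05 g/s × 86.4 = 90.72 kg/d.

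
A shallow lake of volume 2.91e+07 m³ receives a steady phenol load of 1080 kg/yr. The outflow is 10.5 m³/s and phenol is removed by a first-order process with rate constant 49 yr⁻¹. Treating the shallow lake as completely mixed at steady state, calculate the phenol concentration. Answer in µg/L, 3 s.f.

Outflow Q = 10.5 m³/s × 3.156e+07 s/yr = 3.314e+08 m³/yr.
Steady-state CSTR mass balance: W = Q·C + k·V·C, so C = W/(Q + kV).
Q + kV = 3.314e+08 + 49·2.91e+07 = 1.757e+09 m³/yr.
C = 1080/1.757e+09 = 6.146e-07 kg/m³ = 0.0006146 mg/L = 0.6146 µg/L.

0.615 µg/L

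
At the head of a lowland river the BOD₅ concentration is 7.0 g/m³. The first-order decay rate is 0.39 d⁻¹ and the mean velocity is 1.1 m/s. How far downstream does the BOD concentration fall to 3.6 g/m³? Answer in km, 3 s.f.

From C = C₀·e^(−kt), t = ln(C₀/C)/k = ln(7.0/3.6)/0.39 = 0.665/0.39 = 1.705 d.
Distance = v·t = 1.1 m/s × 1.473e+05 s = 1.62e+05 m = 162 km.

162 km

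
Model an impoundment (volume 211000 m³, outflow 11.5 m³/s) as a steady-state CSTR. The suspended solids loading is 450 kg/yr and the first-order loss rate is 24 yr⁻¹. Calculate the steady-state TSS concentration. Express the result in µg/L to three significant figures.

1.22 µg/L

Outflow Q = 11.5 m³/s × 3.156e+07 s/yr = 3.629e+08 m³/yr.
Steady-state CSTR mass balance: W = Q·C + k·V·C, so C = W/(Q + kV).
Q + kV = 3.629e+08 + 24·211000 = 3.68e+08 m³/yr.
C = 450/3.68e+08 = 1.223e-06 kg/m³ = 0.001223 mg/L = 1.223 µg/L.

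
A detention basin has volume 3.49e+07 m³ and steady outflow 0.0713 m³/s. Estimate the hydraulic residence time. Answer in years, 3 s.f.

15.5 yr

Q = 0.0713 m³/s × 3.156e+07 s/yr = 2.25e+06 m³/yr.
Hydraulic residence time τ = V/Q = 3.49e+07/2.25e+06 = 15.51 yr.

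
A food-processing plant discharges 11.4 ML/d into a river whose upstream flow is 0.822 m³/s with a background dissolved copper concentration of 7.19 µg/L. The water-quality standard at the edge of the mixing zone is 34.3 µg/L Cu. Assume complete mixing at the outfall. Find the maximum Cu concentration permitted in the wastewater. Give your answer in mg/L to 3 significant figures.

0.203 mg/L

11.4 ML/d = 0.1319 m³/s.
7.19 µg/L = 0.00719 mg/L.
34.3 µg/L = 0.0343 mg/L.
Mass balance: 0.0343·0.9539 = 0.1319·Cₑ + 0.822·0.00719.
Cₑ = (0.03272 − 0.00591) / 0.1319 = 0.2032 mg/L.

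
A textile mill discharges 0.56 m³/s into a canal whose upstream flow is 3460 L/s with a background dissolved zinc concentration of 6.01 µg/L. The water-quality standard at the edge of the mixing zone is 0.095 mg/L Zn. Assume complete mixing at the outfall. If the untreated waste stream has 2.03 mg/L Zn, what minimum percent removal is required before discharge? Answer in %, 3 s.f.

68.2 %

3460 L/s = 3.46 m³/s.
6.01 µg/L = 0.00601 mg/L.
Mass balance: 0.095·4.02 = 0.56·Cₑ + 3.46·0.00601.
Cₑ = (0.3819 − 0.02079) / 0.56 = 0.6448 mg/L.
Required removal = 1 − 0.6448/2.03 = 68.23 %.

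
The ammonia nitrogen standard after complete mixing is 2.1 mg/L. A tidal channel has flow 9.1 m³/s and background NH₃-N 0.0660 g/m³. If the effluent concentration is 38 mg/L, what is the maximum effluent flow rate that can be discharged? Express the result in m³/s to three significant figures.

Mass balance at complete mixing: C_std·(Q_w + Q_r) = Q_w·C_e + Q_r·C_b.
Rearranging, Q_w = Q_r·(C_std − C_b)/(C_e − C_std) = 9.1·(2.1 − 0.066) / (38 − 2.1) = 0.5156 m³/s.

0.516 m³/s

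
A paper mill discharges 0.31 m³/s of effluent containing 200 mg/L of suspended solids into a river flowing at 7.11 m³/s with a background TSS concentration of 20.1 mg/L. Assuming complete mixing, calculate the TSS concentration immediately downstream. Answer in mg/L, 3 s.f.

27.6 mg/L

By mass balance at complete mixing, C = (0.31·200 + 7.11·20.1) / (0.31 + 7.11) = 204.9/7.42 = 27.62 mg/L.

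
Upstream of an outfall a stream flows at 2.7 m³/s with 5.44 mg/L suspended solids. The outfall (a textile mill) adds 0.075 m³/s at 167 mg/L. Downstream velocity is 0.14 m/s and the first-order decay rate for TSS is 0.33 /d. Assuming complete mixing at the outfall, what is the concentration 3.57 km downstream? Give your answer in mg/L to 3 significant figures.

After complete mixing, C₀ = (0.075·167 + 2.7·5.44) / 2.775 = 9.806 mg/L.
Travel time t = 3570 m / 0.14 m/s = 2.55e+04 s = 0.2951 d.
C = 9.806·exp(−0.33·0.2951) = 9.806·0.9072 = 8.896 mg/L.

8.90 mg/L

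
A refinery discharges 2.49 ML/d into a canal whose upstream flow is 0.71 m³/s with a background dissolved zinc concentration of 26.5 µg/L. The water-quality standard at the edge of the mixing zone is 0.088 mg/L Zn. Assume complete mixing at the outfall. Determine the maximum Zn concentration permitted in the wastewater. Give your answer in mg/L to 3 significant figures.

2.49 ML/d = 0.02882 m³/s.
26.5 µg/L = 0.0265 mg/L.
Mass balance: 0.088·0.7388 = 0.02882·Cₑ + 0.71·0.0265.
Cₑ = (0.06502 − 0.01881) / 0.02882 = 1.603 mg/L.

1.60 mg/L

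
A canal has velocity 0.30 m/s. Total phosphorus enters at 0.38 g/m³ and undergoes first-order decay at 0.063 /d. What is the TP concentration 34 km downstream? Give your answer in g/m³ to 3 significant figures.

Travel time t = 34 km / 0.30 m/s = 3.4e+04/0.30 = 1.133e+05 s = 1.312 d.
First-order decay: C = 0.38·exp(−0.063·1.312) = 0.38·0.9207 = 0.3499 g/m³.

0.350 g/m³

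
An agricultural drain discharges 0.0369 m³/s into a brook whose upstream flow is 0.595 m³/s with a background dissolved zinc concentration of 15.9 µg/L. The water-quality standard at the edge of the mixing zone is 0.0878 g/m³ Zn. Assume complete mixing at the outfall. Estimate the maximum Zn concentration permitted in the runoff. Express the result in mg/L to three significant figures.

1.25 mg/L

15.9 µg/L = 0.0159 mg/L.
Mass balance: 0.0878·0.6319 = 0.0369·Cₑ + 0.595·0.0159.
Cₑ = (0.05548 − 0.009461) / 0.0369 = 1.247 mg/L.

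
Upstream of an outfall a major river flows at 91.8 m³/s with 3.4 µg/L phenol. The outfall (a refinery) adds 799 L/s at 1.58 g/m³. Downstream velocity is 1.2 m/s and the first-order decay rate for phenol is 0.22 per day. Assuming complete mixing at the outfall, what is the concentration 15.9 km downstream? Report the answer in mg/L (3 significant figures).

799 L/s = 0.799 m³/s.
3.4 µg/L = 0.0034 mg/L.
After complete mixing, C₀ = (0.799·1.58 + 91.8·0.0034) / 92.6 = 0.017 mg/L.
Travel time t = 1.59e+04 m / 1.2 m/s = 1.325e+04 s = 0.1534 d.
C = 0.017·exp(−0.22·0.1534) = 0.017·0.9668 = 0.01644 mg/L.

0.0164 mg/L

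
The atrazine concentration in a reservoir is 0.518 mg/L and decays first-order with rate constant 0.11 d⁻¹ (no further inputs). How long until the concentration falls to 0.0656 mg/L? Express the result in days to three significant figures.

t = ln(C₀/C)/k = ln(0.518/0.0656)/0.11 = 2.066/0.11 = 18.79 d.

18.8 d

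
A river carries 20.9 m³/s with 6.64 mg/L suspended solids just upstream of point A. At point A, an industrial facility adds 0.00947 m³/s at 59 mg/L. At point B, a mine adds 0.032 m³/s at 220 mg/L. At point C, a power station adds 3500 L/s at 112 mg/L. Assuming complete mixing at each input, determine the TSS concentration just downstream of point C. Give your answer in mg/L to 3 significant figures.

After input A: C = (20.9·6.64 + 0.00947·59) / 20.91 = 6.664 mg/L.
After input B: C = (20.91·6.664 + 0.032·220) / 20.94 = 6.99 mg/L.
3500 L/s = 3.5 m³/s.
After input C: C = (20.94·6.99 + 3.5·112) / 24.44 = 22.03 mg/L.

22.0 mg/L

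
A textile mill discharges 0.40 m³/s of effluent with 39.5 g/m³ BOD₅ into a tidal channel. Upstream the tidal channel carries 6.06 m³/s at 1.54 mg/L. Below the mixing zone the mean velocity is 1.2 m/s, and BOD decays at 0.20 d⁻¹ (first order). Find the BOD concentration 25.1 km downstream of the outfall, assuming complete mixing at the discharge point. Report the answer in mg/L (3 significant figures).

After complete mixing, C₀ = (0.4·39.5 + 6.06·1.54) / 6.46 = 3.89 mg/L.
Travel time t = 2.51e+04 m / 1.2 m/s = 2.092e+04 s = 0.2421 d.
C = 3.89·exp(−0.20·0.2421) = 3.89·0.9527 = 3.707 mg/L.

3.71 mg/L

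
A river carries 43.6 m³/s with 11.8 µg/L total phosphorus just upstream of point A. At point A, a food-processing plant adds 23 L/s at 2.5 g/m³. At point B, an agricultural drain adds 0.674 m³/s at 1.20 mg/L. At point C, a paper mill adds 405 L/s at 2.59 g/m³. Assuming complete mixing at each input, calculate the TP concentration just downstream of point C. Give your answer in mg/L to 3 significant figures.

0.0544 mg/L

11.8 µg/L = 0.0118 mg/L.
23 L/s = 0.023 m³/s.
After input A: C = (43.6·0.0118 + 0.023·2.5) / 43.62 = 0.01311 mg/L.
After input B: C = (43.62·0.01311 + 0.674·1.2) / 44.3 = 0.03117 mg/L.
405 L/s = 0.405 m³/s.
After input C: C = (44.3·0.03117 + 0.405·2.59) / 44.7 = 0.05435 mg/L.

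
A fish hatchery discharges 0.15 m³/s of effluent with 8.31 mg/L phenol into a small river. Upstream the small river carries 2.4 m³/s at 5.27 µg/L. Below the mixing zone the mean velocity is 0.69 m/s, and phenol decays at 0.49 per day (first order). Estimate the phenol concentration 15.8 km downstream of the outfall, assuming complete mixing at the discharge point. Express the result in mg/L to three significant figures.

5.27 µg/L = 0.00527 mg/L.
After complete mixing, C₀ = (0.15·8.31 + 2.4·0.00527) / 2.55 = 0.4938 mg/L.
Travel time t = 1.58e+04 m / 0.69 m/s = 2.29e+04 s = 0.265 d.
C = 0.4938·exp(−0.49·0.265) = 0.4938·0.8782 = 0.4336 mg/L.

0.434 mg/L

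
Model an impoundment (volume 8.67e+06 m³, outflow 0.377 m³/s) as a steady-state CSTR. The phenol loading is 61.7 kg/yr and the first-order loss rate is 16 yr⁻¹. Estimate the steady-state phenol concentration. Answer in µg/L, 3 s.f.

Outflow Q = 0.377 m³/s × 3.156e+07 s/yr = 1.19e+07 m³/yr.
Steady-state CSTR mass balance: W = Q·C + k·V·C, so C = W/(Q + kV).
Q + kV = 1.19e+07 + 16·8.67e+06 = 1.506e+08 m³/yr.
C = 61.7/1.506e+08 = 4.096e-07 kg/m³ = 0.0004096 mg/L = 0.4096 µg/L.

0.410 µg/L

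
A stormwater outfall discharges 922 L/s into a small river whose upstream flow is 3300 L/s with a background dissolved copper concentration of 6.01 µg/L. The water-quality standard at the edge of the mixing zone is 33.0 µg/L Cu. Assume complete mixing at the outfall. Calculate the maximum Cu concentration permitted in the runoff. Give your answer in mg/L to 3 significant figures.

0.130 mg/L

922 L/s = 0.922 m³/s.
3300 L/s = 3.3 m³/s.
6.01 µg/L = 0.00601 mg/L.
33.0 µg/L = 0.033 mg/L.
Mass balance: 0.033·4.222 = 0.922·Cₑ + 3.3·0.00601.
Cₑ = (0.1393 − 0.01983) / 0.922 = 0.1296 mg/L.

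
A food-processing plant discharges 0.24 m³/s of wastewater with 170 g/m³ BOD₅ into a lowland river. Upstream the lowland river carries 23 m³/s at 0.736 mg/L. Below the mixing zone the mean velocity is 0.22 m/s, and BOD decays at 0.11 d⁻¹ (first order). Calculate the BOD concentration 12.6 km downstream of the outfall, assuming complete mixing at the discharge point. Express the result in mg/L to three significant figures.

2.31 mg/L

After complete mixing, C₀ = (0.24·170 + 23·0.736) / 23.24 = 2.484 mg/L.
Travel time t = 1.26e+04 m / 0.22 m/s = 5.727e+04 s = 0.6629 d.
C = 2.484·exp(−0.11·0.6629) = 2.484·0.9297 = 2.309 mg/L.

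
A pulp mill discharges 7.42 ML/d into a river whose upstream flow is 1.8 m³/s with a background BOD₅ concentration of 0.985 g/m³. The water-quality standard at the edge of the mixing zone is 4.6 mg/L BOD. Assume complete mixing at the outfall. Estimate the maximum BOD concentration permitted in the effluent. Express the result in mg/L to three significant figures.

7.42 ML/d = 0.08588 m³/s.
Mass balance: 4.6·1.886 = 0.08588·Cₑ + 1.8·0.985.
Cₑ = (8.675 − 1.773) / 0.08588 = 80.37 mg/L.

80.4 mg/L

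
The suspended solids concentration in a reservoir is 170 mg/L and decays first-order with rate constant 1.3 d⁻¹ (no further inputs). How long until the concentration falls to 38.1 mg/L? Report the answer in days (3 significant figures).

1.15 d

t = ln(C₀/C)/k = ln(170/38.1)/1.3 = 1.496/1.3 = 1.15 d.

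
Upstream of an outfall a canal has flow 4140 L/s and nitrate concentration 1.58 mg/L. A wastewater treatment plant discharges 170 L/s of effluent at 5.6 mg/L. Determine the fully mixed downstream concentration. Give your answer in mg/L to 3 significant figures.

1.74 mg/L

170 L/s = 0.17 m³/s.
4140 L/s = 4.14 m³/s.
By mass balance at complete mixing, C = (0.17·5.6 + 4.14·1.58) / (0.17 + 4.14) = 7.493/4.31 = 1.739 mg/L.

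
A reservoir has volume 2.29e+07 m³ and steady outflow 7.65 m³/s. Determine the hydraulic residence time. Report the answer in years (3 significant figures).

Q = 7.65 m³/s × 3.156e+07 s/yr = 2.414e+08 m³/yr.
Hydraulic residence time τ = V/Q = 2.29e+07/2.414e+08 = 0.09486 yr.

0.0949 yr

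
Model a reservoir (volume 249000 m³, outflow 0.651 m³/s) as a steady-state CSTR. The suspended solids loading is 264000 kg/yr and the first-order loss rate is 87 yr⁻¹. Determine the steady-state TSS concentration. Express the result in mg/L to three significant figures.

Outflow Q = 0.651 m³/s × 3.156e+07 s/yr = 2.054e+07 m³/yr.
Steady-state CSTR mass balance: W = Q·C + k·V·C, so C = W/(Q + kV).
Q + kV = 2.054e+07 + 87·249000 = 4.221e+07 m³/yr.
C = 264000/4.221e+07 = 0.006255 kg/m³ = 6.255 mg/L.

6.25 mg/L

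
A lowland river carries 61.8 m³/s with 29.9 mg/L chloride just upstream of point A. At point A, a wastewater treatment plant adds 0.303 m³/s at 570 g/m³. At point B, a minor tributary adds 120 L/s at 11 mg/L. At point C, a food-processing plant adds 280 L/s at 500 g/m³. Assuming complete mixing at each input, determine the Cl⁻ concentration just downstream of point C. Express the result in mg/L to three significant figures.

34.6 mg/L

After input A: C = (61.8·29.9 + 0.303·570) / 62.1 = 32.54 mg/L.
120 L/s = 0.12 m³/s.
After input B: C = (62.1·32.54 + 0.12·11) / 62.22 = 32.49 mg/L.
280 L/s = 0.28 m³/s.
After input C: C = (62.22·32.49 + 0.28·500) / 62.5 = 34.59 mg/L.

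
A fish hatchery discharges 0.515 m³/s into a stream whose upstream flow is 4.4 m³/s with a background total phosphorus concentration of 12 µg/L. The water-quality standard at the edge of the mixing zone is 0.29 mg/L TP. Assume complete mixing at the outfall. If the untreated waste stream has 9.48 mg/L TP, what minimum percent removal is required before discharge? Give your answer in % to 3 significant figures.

71.9 %

12 µg/L = 0.012 mg/L.
Mass balance: 0.29·4.915 = 0.515·Cₑ + 4.4·0.012.
Cₑ = (1.425 − 0.0528) / 0.515 = 2.665 mg/L.
Required removal = 1 − 2.665/9.48 = 71.89 %.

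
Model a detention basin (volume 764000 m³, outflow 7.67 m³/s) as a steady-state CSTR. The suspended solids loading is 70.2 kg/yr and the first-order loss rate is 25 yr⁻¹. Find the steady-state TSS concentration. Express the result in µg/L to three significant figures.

0.269 µg/L

Outflow Q = 7.67 m³/s × 3.156e+07 s/yr = 2.42e+08 m³/yr.
Steady-state CSTR mass balance: W = Q·C + k·V·C, so C = W/(Q + kV).
Q + kV = 2.42e+08 + 25·764000 = 2.611e+08 m³/yr.
C = 70.2/2.611e+08 = 2.688e-07 kg/m³ = 0.0002688 mg/L = 0.2688 µg/L.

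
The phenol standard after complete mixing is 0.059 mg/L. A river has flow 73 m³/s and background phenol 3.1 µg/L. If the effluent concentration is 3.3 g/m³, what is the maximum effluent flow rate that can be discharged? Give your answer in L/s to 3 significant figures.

3.1 µg/L = 0.0031 mg/L.
Mass balance at complete mixing: C_std·(Q_w + Q_r) = Q_w·C_e + Q_r·C_b.
Rearranging, Q_w = Q_r·(C_std − C_b)/(C_e − C_std) = 73·(0.059 − 0.0031) / (3.3 − 0.059) = 1.259 m³/s.
= 1259 L/s.

1260 L/s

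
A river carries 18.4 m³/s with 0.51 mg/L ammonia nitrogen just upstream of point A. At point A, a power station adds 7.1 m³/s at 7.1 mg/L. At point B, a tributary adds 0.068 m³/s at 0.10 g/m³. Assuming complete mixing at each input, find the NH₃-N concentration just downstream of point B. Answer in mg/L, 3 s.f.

2.34 mg/L

After input A: C = (18.4·0.51 + 7.1·7.1) / 25.5 = 2.345 mg/L.
After input B: C = (25.5·2.345 + 0.068·0.1) / 25.57 = 2.339 mg/L.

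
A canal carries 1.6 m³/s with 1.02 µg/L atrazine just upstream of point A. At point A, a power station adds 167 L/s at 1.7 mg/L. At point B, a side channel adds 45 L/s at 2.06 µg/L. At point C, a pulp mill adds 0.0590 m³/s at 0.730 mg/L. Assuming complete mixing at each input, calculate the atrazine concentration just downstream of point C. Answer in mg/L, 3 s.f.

0.176 mg/L

1.02 µg/L = 0.00102 mg/L.
167 L/s = 0.167 m³/s.
After input A: C = (1.6·0.00102 + 0.167·1.7) / 1.767 = 0.1616 mg/L.
45 L/s = 0.045 m³/s.
2.06 µg/L = 0.00206 mg/L.
After input B: C = (1.767·0.1616 + 0.045·0.00206) / 1.812 = 0.1576 mg/L.
After input C: C = (1.812·0.1576 + 0.059·0.73) / 1.871 = 0.1757 mg/L.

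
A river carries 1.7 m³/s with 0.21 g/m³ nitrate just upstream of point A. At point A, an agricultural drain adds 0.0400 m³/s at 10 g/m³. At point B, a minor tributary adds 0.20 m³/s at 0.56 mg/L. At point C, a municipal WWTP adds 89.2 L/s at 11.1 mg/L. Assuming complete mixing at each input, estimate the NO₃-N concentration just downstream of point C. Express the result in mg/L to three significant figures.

After input A: C = (1.7·0.21 + 0.04·10) / 1.74 = 0.4351 mg/L.
After input B: C = (1.74·0.4351 + 0.2·0.56) / 1.94 = 0.4479 mg/L.
89.2 L/s = 0.0892 m³/s.
After input C: C = (1.94·0.4479 + 0.0892·11.1) / 2.029 = 0.9162 mg/L.

0.916 mg/L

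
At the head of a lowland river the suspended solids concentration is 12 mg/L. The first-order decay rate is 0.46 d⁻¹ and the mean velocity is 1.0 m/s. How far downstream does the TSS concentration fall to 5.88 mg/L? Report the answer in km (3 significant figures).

From C = C₀·e^(−kt), t = ln(C₀/C)/k = ln(12/5.88)/0.46 = 0.7133/0.46 = 1.551 d.
Distance = v·t = 1.0 m/s × 1.34e+05 s = 1.34e+05 m = 134 km.

134 km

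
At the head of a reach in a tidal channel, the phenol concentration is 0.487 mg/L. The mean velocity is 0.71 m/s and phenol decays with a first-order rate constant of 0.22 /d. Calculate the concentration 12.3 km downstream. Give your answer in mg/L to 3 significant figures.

0.466 mg/L

Travel time t = 12.3 km / 0.71 m/s = 1.23e+04/0.71 = 1.732e+04 s = 0.2005 d.
First-order decay: C = 0.487·exp(−0.22·0.2005) = 0.487·0.9568 = 0.466 mg/L.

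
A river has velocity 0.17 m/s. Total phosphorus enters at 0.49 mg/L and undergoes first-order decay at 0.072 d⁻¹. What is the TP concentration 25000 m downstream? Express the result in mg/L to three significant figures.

Travel time t = 25000 m / 0.17 m/s = 2.5e+04/0.17 = 1.471e+05 s = 1.702 d.
First-order decay: C = 0.49·exp(−0.072·1.702) = 0.49·0.8847 = 0.4335 mg/L.

0.433 mg/L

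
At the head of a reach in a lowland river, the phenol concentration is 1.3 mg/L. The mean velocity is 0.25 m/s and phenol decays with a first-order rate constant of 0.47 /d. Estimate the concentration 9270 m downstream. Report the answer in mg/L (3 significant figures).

1.06 mg/L

Travel time t = 9270 m / 0.25 m/s = 9270/0.25 = 3.708e+04 s = 0.4292 d.
First-order decay: C = 1.3·exp(−0.47·0.4292) = 1.3·0.8173 = 1.063 mg/L.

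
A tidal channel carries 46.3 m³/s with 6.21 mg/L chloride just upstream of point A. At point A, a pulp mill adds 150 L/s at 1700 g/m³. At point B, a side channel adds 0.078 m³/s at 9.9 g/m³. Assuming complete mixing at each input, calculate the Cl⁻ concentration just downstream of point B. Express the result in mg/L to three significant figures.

11.7 mg/L

150 L/s = 0.15 m³/s.
After input A: C = (46.3·6.21 + 0.15·1700) / 46.45 = 11.68 mg/L.
After input B: C = (46.45·11.68 + 0.078·9.9) / 46.53 = 11.68 mg/L.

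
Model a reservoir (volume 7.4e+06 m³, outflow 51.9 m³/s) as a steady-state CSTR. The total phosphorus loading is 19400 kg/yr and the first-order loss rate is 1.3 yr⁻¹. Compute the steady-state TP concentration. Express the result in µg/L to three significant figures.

Outflow Q = 51.9 m³/s × 3.156e+07 s/yr = 1.638e+09 m³/yr.
Steady-state CSTR mass balance: W = Q·C + k·V·C, so C = W/(Q + kV).
Q + kV = 1.638e+09 + 1.3·7.4e+06 = 1.647e+09 m³/yr.
C = 19400/1.647e+09 = 1.178e-05 kg/m³ = 0.01178 mg/L = 11.78 µg/L.

11.8 µg/L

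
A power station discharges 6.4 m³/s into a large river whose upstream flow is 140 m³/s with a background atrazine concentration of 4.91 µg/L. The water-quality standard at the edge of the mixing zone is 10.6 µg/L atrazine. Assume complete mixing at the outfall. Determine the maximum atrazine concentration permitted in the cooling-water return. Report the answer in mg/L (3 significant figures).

0.135 mg/L

4.91 µg/L = 0.00491 mg/L.
10.6 µg/L = 0.0106 mg/L.
Mass balance: 0.0106·146.4 = 6.4·Cₑ + 140·0.00491.
Cₑ = (1.552 − 0.6874) / 6.4 = 0.1351 mg/L.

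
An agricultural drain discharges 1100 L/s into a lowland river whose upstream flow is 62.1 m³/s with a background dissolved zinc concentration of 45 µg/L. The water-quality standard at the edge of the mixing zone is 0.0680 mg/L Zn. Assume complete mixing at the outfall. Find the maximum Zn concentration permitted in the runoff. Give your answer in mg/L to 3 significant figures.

1.37 mg/L

1100 L/s = 1.1 m³/s.
45 µg/L = 0.045 mg/L.
Mass balance: 0.068·63.2 = 1.1·Cₑ + 62.1·0.045.
Cₑ = (4.298 − 2.794) / 1.1 = 1.366 mg/L.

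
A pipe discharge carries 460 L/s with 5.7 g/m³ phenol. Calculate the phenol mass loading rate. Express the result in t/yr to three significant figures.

460 L/s = 0.46 m³/s.
Mass flux = Q·C = 0.46 m³/s × 5.7 g/m³ = 2.622 g/s.
= 2.622 g/s × 31.56 = 82.74 t/yr.

82.7 t/yr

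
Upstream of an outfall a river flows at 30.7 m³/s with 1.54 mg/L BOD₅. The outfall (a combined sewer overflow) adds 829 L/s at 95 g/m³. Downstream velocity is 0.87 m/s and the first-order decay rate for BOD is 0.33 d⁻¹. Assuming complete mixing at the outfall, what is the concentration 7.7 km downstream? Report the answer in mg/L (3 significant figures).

3.86 mg/L

829 L/s = 0.829 m³/s.
After complete mixing, C₀ = (0.829·95 + 30.7·1.54) / 31.53 = 3.997 mg/L.
Travel time t = 7700 m / 0.87 m/s = 8851 s = 0.1024 d.
C = 3.997·exp(−0.33·0.1024) = 3.997·0.9668 = 3.864 mg/L.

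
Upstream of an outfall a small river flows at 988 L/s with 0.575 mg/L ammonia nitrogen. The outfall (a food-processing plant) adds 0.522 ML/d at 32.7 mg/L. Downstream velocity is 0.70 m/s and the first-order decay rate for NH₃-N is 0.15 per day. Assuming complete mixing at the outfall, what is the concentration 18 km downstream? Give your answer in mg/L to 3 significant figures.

0.522 ML/d = 0.006042 m³/s.
988 L/s = 0.988 m³/s.
After complete mixing, C₀ = (0.006042·32.7 + 0.988·0.575) / 0.994 = 0.7703 mg/L.
Travel time t = 1.8e+04 m / 0.70 m/s = 2.571e+04 s = 0.2976 d.
C = 0.7703·exp(−0.15·0.2976) = 0.7703·0.9563 = 0.7366 mg/L.

0.737 mg/L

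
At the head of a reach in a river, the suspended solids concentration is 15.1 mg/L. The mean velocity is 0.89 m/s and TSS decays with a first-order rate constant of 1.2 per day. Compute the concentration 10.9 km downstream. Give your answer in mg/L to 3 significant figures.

12.7 mg/L

Travel time t = 10.9 km / 0.89 m/s = 1.09e+04/0.89 = 1.225e+04 s = 0.1417 d.
First-order decay: C = 15.1·exp(−1.2·0.1417) = 15.1·0.8436 = 12.74 mg/L.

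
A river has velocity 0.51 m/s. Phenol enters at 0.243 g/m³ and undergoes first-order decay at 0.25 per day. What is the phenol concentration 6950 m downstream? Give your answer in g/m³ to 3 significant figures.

Travel time t = 6950 m / 0.51 m/s = 6950/0.51 = 1.363e+04 s = 0.1577 d.
First-order decay: C = 0.243·exp(−0.25·0.1577) = 0.243·0.9613 = 0.2336 g/m³.

0.234 g/m³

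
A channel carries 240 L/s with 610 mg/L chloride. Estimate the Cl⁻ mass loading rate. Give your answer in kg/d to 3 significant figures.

12600 kg/d

240 L/s = 0.24 m³/s.
Mass flux = Q·C = 0.24 m³/s × 610 g/m³ = 146.4 g/s.
= 146.4 g/s × 86.4 = 1.265e+04 kg/d.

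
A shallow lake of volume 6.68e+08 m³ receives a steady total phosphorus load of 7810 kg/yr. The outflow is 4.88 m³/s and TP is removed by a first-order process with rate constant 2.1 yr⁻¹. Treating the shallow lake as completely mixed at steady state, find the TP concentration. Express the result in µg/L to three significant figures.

5.02 µg/L

Outflow Q = 4.88 m³/s × 3.156e+07 s/yr = 1.54e+08 m³/yr.
Steady-state CSTR mass balance: W = Q·C + k·V·C, so C = W/(Q + kV).
Q + kV = 1.54e+08 + 2.1·6.68e+08 = 1.557e+09 m³/yr.
C = 7810/1.557e+09 = 5.017e-06 kg/m³ = 0.005017 mg/L = 5.017 µg/L.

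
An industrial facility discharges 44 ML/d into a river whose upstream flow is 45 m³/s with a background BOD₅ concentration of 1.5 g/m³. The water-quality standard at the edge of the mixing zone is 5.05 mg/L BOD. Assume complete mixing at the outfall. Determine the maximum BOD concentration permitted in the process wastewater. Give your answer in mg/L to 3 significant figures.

319 mg/L

44 ML/d = 0.5093 m³/s.
Mass balance: 5.05·45.51 = 0.5093·Cₑ + 45·1.5.
Cₑ = (229.8 − 67.5) / 0.5093 = 318.7 mg/L.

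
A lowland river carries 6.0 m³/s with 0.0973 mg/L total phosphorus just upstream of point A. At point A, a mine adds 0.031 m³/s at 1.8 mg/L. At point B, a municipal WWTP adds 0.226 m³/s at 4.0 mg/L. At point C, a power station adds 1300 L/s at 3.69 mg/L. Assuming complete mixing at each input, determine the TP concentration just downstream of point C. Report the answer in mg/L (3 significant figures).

After input A: C = (6·0.0973 + 0.031·1.8) / 6.031 = 0.1061 mg/L.
After input B: C = (6.031·0.1061 + 0.226·4) / 6.257 = 0.2467 mg/L.
1300 L/s = 1.3 m³/s.
After input C: C = (6.257·0.2467 + 1.3·3.69) / 7.557 = 0.839 mg/L.

0.839 mg/L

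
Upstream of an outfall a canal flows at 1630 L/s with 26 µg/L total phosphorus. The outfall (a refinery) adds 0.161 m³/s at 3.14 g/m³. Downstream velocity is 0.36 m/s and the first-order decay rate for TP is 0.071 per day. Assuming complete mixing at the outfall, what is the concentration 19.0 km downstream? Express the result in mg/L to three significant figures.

0.293 mg/L

1630 L/s = 1.63 m³/s.
26 µg/L = 0.026 mg/L.
After complete mixing, C₀ = (0.161·3.14 + 1.63·0.026) / 1.791 = 0.3059 mg/L.
Travel time t = 1.9e+04 m / 0.36 m/s = 5.278e+04 s = 0.6109 d.
C = 0.3059·exp(−0.071·0.6109) = 0.3059·0.9576 = 0.2929 mg/L.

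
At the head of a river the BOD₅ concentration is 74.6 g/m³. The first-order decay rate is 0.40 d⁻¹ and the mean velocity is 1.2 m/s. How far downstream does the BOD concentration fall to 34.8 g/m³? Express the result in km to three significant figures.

From C = C₀·e^(−kt), t = ln(C₀/C)/k = ln(74.6/34.8)/0.40 = 0.7625/0.40 = 1.906 d.
Distance = v·t = 1.2 m/s × 1.647e+05 s = 1.976e+05 m = 197.6 km.

198 km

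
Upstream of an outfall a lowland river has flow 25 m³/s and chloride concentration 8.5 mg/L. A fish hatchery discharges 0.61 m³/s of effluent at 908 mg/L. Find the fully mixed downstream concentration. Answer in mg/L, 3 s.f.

Flow-weighted mixing gives C = (0.61·908 + 25·8.5) / (0.61 + 25) = 766.4/25.61 = 29.93 mg/L.

29.9 mg/L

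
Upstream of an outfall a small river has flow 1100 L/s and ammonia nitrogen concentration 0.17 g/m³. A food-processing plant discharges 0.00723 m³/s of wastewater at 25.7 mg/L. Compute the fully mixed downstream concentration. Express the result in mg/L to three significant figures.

0.337 mg/L

1100 L/s = 1.1 m³/s.
Conservation of mass across the mixing zone: C = (0.00723·25.7 + 1.1·0.17) / (0.00723 + 1.1) = 0.3728/1.107 = 0.3367 mg/L.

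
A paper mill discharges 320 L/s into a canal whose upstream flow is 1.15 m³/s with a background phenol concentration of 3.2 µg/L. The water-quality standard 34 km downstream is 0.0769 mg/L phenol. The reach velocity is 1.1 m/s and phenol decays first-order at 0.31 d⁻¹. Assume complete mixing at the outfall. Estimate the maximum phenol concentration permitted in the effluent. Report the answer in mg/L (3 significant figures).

320 L/s = 0.32 m³/s.
3.2 µg/L = 0.0032 mg/L.
Travel time to the compliance point: t = 3.4e+04/1.1 = 3.091e+04 s = 0.3577 d; decay factor exp(−0.31·0.3577) = 0.895.
So the concentration just after mixing may be at most 0.0769/0.895 = 0.08592 mg/L.
Mass balance: 0.08592·1.47 = 0.32·Cₑ + 1.15·0.0032.
Cₑ = (0.1263 − 0.00368) / 0.32 = 0.3832 mg/L.

0.383 mg/L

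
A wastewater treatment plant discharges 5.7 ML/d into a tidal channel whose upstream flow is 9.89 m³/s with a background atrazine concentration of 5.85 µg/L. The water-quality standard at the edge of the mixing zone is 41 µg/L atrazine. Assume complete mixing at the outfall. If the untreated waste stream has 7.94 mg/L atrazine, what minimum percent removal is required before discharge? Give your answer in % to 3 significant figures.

5.7 ML/d = 0.06597 m³/s.
5.85 µg/L = 0.00585 mg/L.
41 µg/L = 0.041 mg/L.
Mass balance: 0.041·9.956 = 0.06597·Cₑ + 9.89·0.00585.
Cₑ = (0.4082 − 0.05786) / 0.06597 = 5.31 mg/L.
Required removal = 1 − 5.31/7.94 = 33.12 %.

33.1 %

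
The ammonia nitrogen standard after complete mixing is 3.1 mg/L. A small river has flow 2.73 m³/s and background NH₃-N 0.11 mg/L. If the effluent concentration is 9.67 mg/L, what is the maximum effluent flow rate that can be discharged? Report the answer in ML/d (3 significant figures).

Mass balance at complete mixing: C_std·(Q_w + Q_r) = Q_w·C_e + Q_r·C_b.
Rearranging, Q_w = Q_r·(C_std − C_b)/(C_e − C_std) = 2.73·(3.1 − 0.11) / (9.67 − 3.1) = 1.242 m³/s.
= 107.3 ML/d.

107 ML/d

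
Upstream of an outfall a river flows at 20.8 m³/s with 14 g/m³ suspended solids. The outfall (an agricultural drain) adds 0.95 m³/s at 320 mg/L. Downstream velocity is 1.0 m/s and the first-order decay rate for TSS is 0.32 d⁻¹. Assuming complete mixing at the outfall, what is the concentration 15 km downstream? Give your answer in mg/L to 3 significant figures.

25.9 mg/L

After complete mixing, C₀ = (0.95·320 + 20.8·14) / 21.75 = 27.37 mg/L.
Travel time t = 1.5e+04 m / 1.0 m/s = 1.5e+04 s = 0.1736 d.
C = 27.37·exp(−0.32·0.1736) = 27.37·0.946 = 25.89 mg/L.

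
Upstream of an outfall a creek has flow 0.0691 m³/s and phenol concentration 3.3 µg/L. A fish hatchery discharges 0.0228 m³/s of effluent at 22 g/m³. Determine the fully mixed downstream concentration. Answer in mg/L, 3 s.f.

5.46 mg/L

3.3 µg/L = 0.0033 mg/L.
Conservation of mass across the mixing zone: C = (0.0228·22 + 0.0691·0.0033) / (0.0228 + 0.0691) = 0.5018/0.0919 = 5.461 mg/L.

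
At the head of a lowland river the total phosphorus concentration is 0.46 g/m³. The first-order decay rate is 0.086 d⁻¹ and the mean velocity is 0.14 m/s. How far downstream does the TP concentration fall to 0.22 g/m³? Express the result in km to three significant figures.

From C = C₀·e^(−kt), t = ln(C₀/C)/k = ln(0.46/0.22)/0.086 = 0.7376/0.086 = 8.577 d.
Distance = v·t = 0.14 m/s × 7.41e+05 s = 1.037e+05 m = 103.7 km.

104 km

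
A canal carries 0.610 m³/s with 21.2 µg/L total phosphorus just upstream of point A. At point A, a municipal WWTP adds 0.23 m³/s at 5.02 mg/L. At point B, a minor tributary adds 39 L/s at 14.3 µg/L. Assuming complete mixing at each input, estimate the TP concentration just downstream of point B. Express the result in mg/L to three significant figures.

21.2 µg/L = 0.0212 mg/L.
After input A: C = (0.61·0.0212 + 0.23·5.02) / 0.84 = 1.39 mg/L.
39 L/s = 0.039 m³/s.
14.3 µg/L = 0.0143 mg/L.
After input B: C = (0.84·1.39 + 0.039·0.0143) / 0.879 = 1.329 mg/L.

1.33 mg/L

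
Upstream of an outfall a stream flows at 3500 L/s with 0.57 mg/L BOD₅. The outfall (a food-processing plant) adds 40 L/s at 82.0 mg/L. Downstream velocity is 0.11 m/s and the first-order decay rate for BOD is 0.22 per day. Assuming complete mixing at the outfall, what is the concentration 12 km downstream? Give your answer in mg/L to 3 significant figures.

40 L/s = 0.04 m³/s.
3500 L/s = 3.5 m³/s.
After complete mixing, C₀ = (0.04·82 + 3.5·0.57) / 3.54 = 1.49 mg/L.
Travel time t = 1.2e+04 m / 0.11 m/s = 1.091e+05 s = 1.263 d.
C = 1.49·exp(−0.22·1.263) = 1.49·0.7575 = 1.129 mg/L.

1.13 mg/L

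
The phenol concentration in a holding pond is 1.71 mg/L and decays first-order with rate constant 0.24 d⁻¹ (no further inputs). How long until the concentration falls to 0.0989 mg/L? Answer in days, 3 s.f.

t = ln(C₀/C)/k = ln(1.71/0.0989)/0.24 = 2.85/0.24 = 11.88 d.

11.9 d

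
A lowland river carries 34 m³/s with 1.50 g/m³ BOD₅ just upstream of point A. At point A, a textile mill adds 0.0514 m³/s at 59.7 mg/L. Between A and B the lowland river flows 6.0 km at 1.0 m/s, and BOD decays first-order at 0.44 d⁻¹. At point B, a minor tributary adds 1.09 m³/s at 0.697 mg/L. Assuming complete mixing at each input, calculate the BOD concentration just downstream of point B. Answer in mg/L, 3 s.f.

1.51 mg/L

After input A: C = (34·1.5 + 0.0514·59.7) / 34.05 = 1.588 mg/L.
Over the 6.0 km reach to input B (t = 6000 s = 0.06944 d), decay gives C = 1.588·exp(−0.44·0.06944) = 1.54 mg/L.
After input B: C = (34.05·1.54 + 1.09·0.697) / 35.14 = 1.514 mg/L.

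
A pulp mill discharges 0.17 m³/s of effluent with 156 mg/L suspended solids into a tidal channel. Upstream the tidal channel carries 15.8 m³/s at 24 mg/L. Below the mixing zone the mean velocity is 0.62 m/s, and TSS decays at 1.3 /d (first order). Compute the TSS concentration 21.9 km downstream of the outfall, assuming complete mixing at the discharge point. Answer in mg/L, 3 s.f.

14.9 mg/L

After complete mixing, C₀ = (0.17·156 + 15.8·24) / 15.97 = 25.41 mg/L.
Travel time t = 2.19e+04 m / 0.62 m/s = 3.532e+04 s = 0.4088 d.
C = 25.41·exp(−1.3·0.4088) = 25.41·0.5877 = 14.93 mg/L.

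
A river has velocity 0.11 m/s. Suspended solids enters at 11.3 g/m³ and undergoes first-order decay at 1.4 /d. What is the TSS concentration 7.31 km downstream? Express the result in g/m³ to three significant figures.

3.85 g/m³

Travel time t = 7.31 km / 0.11 m/s = 7310/0.11 = 6.645e+04 s = 0.7691 d.
First-order decay: C = 11.3·exp(−1.4·0.7691) = 11.3·0.3407 = 3.85 g/m³.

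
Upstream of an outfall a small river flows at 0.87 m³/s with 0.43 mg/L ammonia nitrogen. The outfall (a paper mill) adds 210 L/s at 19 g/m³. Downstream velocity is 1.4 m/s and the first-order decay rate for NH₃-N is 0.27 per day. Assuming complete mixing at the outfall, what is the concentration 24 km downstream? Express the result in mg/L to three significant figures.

3.83 mg/L

210 L/s = 0.21 m³/s.
After complete mixing, C₀ = (0.21·19 + 0.87·0.43) / 1.08 = 4.041 mg/L.
Travel time t = 2.4e+04 m / 1.4 m/s = 1.714e+04 s = 0.1984 d.
C = 4.041·exp(−0.27·0.1984) = 4.041·0.9478 = 3.83 mg/L.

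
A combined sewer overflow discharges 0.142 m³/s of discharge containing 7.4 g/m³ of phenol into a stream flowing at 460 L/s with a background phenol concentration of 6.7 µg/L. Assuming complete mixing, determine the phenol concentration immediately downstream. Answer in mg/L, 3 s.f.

460 L/s = 0.46 m³/s.
6.7 µg/L = 0.0067 mg/L.
By mass balance at complete mixing, C = (0.142·7.4 + 0.46·0.0067) / (0.142 + 0.46) = 1.054/0.602 = 1.751 mg/L.

1.75 mg/L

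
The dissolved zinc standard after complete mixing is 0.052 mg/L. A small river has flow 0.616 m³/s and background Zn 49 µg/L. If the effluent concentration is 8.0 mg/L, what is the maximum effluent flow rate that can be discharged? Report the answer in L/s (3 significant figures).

49 µg/L = 0.049 mg/L.
Mass balance at complete mixing: C_std·(Q_w + Q_r) = Q_w·C_e + Q_r·C_b.
Rearranging, Q_w = Q_r·(C_std − C_b)/(C_e − C_std) = 0.616·(0.052 − 0.049) / (8 − 0.052) = 0.0002325 m³/s.
= 0.2325 L/s.

0.233 L/s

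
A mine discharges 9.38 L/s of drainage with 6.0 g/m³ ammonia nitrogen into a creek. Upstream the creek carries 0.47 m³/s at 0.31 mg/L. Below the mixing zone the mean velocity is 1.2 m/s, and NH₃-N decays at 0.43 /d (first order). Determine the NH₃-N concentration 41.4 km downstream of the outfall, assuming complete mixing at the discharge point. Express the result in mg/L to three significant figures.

9.38 L/s = 0.00938 m³/s.
After complete mixing, C₀ = (0.00938·6 + 0.47·0.31) / 0.4794 = 0.4213 mg/L.
Travel time t = 4.14e+04 m / 1.2 m/s = 3.45e+04 s = 0.3993 d.
C = 0.4213·exp(−0.43·0.3993) = 0.4213·0.8422 = 0.3549 mg/L.

0.355 mg/L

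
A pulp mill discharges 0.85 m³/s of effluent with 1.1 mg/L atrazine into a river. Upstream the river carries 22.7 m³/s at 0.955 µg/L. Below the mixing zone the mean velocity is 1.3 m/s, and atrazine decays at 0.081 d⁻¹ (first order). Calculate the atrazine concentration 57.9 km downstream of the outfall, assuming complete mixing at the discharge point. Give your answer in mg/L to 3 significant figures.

0.955 µg/L = 0.000955 mg/L.
After complete mixing, C₀ = (0.85·1.1 + 22.7·0.000955) / 23.55 = 0.04062 mg/L.
Travel time t = 5.79e+04 m / 1.3 m/s = 4.454e+04 s = 0.5155 d.
C = 0.04062·exp(−0.081·0.5155) = 0.04062·0.9591 = 0.03896 mg/L.

0.0390 mg/L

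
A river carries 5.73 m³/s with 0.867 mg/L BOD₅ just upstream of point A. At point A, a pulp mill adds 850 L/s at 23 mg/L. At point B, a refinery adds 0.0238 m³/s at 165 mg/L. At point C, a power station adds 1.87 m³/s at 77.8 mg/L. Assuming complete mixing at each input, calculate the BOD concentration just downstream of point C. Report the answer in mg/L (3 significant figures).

850 L/s = 0.85 m³/s.
After input A: C = (5.73·0.867 + 0.85·23) / 6.58 = 3.726 mg/L.
After input B: C = (6.58·3.726 + 0.0238·165) / 6.604 = 4.307 mg/L.
After input C: C = (6.604·4.307 + 1.87·77.8) / 8.474 = 20.53 mg/L.

20.5 mg/L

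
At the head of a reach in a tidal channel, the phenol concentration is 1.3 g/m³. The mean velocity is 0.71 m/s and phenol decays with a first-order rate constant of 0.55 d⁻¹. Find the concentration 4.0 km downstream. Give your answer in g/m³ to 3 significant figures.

1.25 g/m³

Travel time t = 4.0 km / 0.71 m/s = 4000/0.71 = 5634 s = 0.06521 d.
First-order decay: C = 1.3·exp(−0.55·0.06521) = 1.3·0.9648 = 1.254 g/m³.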